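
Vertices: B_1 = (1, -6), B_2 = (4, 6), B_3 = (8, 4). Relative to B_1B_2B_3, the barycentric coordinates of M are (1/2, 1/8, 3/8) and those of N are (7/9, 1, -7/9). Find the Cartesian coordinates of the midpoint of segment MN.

Barycentric coordinates of the midpoint are the average: (23/36, 9/16, -29/144).
Converting: (23/36)·B_1 + (9/16)·B_2 + (-29/144)·B_3 = (23/18, -91/72).

(23/18, -91/72)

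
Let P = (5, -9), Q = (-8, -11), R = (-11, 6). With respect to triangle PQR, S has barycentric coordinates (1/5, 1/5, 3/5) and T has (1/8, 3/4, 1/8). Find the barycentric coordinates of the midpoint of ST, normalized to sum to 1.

(13/80, 19/40, 29/80)

Since both coordinate triples sum to 1, the midpoint's barycentrics are the componentwise average.
(1/5+1/8)/2 = 13/80; similarly 19/40 and 29/80.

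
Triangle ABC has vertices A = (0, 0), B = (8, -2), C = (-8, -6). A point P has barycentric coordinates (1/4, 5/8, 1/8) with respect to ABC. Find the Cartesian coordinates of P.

P = (1/4)·A + (5/8)·B + (1/8)·C.
x-coordinate: (1/4)·0 + (5/8)·8 + (1/8)·(-8) = 4.
y-coordinate: (1/4)·0 + (5/8)·(-2) + (1/8)·(-6) = -2.

(4, -2)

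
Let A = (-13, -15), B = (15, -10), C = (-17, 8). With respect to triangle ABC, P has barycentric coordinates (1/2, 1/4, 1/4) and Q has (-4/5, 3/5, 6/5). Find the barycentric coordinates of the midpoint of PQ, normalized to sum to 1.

(-3/20, 17/40, 29/40)

Since both coordinate triples sum to 1, the midpoint's barycentrics are the componentwise average.
(1/2+-4/5)/2 = -3/20; similarly 17/40 and 29/40.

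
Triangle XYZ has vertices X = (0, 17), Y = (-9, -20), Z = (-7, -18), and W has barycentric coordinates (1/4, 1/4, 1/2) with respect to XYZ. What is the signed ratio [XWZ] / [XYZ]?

The signed ratio [XWZ]/[XYZ] equals the barycentric coordinate of W at vertex Y, which is 1/4.

1/4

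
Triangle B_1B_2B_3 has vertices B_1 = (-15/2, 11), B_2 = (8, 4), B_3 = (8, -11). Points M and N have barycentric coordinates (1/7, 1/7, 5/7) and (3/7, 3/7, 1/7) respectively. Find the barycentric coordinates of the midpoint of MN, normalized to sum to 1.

Since both coordinate triples sum to 1, the midpoint's barycentrics are the componentwise average.
(1/7+3/7)/2 = 2/7; similarly 2/7 and 3/7.

(2/7, 2/7, 3/7)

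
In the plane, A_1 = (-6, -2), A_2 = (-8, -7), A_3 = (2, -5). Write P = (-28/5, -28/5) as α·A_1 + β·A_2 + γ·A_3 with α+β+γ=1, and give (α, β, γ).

(1/5, 3/5, 1/5)

Signed area of the reference triangle: [A_1A_2A_3] = ½·((-6)·(-7−(-5)) + (-8)·(-5−(-2)) + 2·(-2−(-7))) = ½·(12 + 24 + 10) = 23.
[PA_2A_3] = ½·((-28/5)·(-7−(-5)) + (-8)·(-5−(-28/5)) + 2·(-28/5−(-7))) = ½·(56/5 − 24/5 + 14/5) = 23/5, so the A_1-coordinate is (23/5)/23 = 1/5.
[A_1PA_3] = ½·((-6)·(-28/5−(-5)) + (-28/5)·(-5−(-2)) + 2·(-2−(-28/5))) = ½·(18/5 + 84/5 + 36/5) = 69/5, so the A_2-coordinate is 3/5.
[A_1A_2P] = ½·((-6)·(-7−(-28/5)) + (-8)·(-28/5−(-2)) + (-28/5)·(-2−(-7))) = ½·(42/5 + 144/5 − 28) = 23/5, so the A_3-coordinate is 1/5.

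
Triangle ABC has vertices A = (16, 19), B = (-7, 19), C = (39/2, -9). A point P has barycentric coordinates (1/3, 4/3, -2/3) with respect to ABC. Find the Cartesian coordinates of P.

(-17, 113/3)

P = (1/3)·A + (4/3)·B + (-2/3)·C.
x-coordinate: (1/3)·16 + (4/3)·(-7) + (-2/3)·(39/2) = -17.
y-coordinate: (1/3)·19 + (4/3)·19 + (-2/3)·(-9) = 113/3.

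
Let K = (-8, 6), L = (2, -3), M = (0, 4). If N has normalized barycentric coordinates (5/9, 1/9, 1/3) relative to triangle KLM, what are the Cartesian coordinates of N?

(-38/9, 13/3)

N = (5/9)·K + (1/9)·L + (1/3)·M.
x-coordinate: (5/9)·(-8) + (1/9)·2 + (1/3)·0 = -38/9.
y-coordinate: (5/9)·6 + (1/9)·(-3) + (1/3)·4 = 13/3.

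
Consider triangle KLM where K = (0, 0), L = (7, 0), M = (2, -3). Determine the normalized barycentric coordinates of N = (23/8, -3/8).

Signed area of the reference triangle: [KLM] = ½·(0·(0−(-3)) + 7·(-3−0) + 2·(0−0)) = ½·(0 − 21 + 0) = -21/2.
[NLM] = ½·((23/8)·(0−(-3)) + 7·(-3−(-3/8)) + 2·(-3/8−0)) = ½·(69/8 − 147/8 − 3/4) = -21/4, so the K-coordinate is (-21/4)/(-21/2) = 1/2.
[KNM] = ½·(0·(-3/8−(-3)) + (23/8)·(-3−0) + 2·(0−(-3/8))) = ½·(0 − 69/8 + 3/4) = -63/16, so the L-coordinate is 3/8.
[KLN] = ½·(0·(0−(-3/8)) + 7·(-3/8−0) + (23/8)·(0−0)) = ½·(0 − 21/8 + 0) = -21/16, so the M-coordinate is 1/8.
Check: 1/2 + 3/8 + 1/8 = 1.

(1/2, 3/8, 1/8)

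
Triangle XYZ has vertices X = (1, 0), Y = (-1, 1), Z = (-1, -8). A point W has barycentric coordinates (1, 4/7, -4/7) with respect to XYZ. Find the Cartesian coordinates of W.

(1, 36/7)

W = 1·X + (4/7)·Y + (-4/7)·Z.
x-coordinate: 1·1 + (4/7)·(-1) + (-4/7)·(-1) = 1.
y-coordinate: 1·0 + (4/7)·1 + (-4/7)·(-8) = 36/7.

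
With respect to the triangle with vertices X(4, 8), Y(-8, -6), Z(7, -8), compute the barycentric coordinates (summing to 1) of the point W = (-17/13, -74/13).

(1/13, 7/13, 5/13)

Signed area of the reference triangle: [XYZ] = ½·(4·(-6−(-8)) + (-8)·(-8−8) + 7·(8−(-6))) = ½·(8 + 128 + 98) = 117.
[WYZ] = ½·((-17/13)·(-6−(-8)) + (-8)·(-8−(-74/13)) + 7·(-74/13−(-6))) = ½·(-34/13 + 240/13 + 28/13) = 9, so the X-coordinate is 9/117 = 1/13.
[XWZ] = ½·(4·(-74/13−(-8)) + (-17/13)·(-8−8) + 7·(8−(-74/13))) = ½·(120/13 + 272/13 + 1246/13) = 63, so the Y-coordinate is 7/13.
[XYW] = ½·(4·(-6−(-74/13)) + (-8)·(-74/13−8) + (-17/13)·(8−(-6))) = ½·(-16/13 + 1424/13 − 238/13) = 45, so the Z-coordinate is 5/13.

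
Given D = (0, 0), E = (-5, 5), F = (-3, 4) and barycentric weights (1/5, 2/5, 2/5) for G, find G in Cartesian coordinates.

G = (1/5)·D + (2/5)·E + (2/5)·F.
x-coordinate: (1/5)·0 + (2/5)·(-5) + (2/5)·(-3) = -16/5.
y-coordinate: (1/5)·0 + (2/5)·5 + (2/5)·4 = 18/5.

(-16/5, 18/5)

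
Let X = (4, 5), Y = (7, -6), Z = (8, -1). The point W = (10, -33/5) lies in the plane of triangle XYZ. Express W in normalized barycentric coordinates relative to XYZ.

(-3/5, 2/5, 6/5)

Signed area of the reference triangle: [XYZ] = ½·(4·(-6−(-1)) + 7·(-1−5) + 8·(5−(-6))) = ½·(-20 − 42 + 88) = 13.
[WYZ] = ½·(10·(-6−(-1)) + 7·(-1−(-33/5)) + 8·(-33/5−(-6))) = ½·(-50 + 196/5 − 24/5) = -39/5, so the X-coordinate is (-39/5)/13 = -3/5.
[XWZ] = ½·(4·(-33/5−(-1)) + 10·(-1−5) + 8·(5−(-33/5))) = ½·(-112/5 − 60 + 464/5) = 26/5, so the Y-coordinate is 2/5.
[XYW] = ½·(4·(-6−(-33/5)) + 7·(-33/5−5) + 10·(5−(-6))) = ½·(12/5 − 406/5 + 110) = 78/5, so the Z-coordinate is 6/5.
Check: -3/5 + 2/5 + 6/5 = 1.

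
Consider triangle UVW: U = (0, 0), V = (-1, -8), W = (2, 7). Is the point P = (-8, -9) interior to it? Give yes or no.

Barycentric coordinates of P: (34/3, -38/9, -55/9).
The three coordinates are positive, negative, negative; a point is interior exactly when all three are positive.

no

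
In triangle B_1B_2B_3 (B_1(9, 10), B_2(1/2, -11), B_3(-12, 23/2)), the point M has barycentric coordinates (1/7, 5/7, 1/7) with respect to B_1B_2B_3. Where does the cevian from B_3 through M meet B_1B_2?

(23/12, -15/2)

Line B_3M meets B_1B_2 where the B_3-coordinate vanishes; zeroing M's B_3-weight and renormalizing leaves B_1, B_2-weights 1/7 : 5/7 → (1/6, 5/6).
So N = (1/6)·B_1 + (5/6)·B_2 = (23/12, -15/2).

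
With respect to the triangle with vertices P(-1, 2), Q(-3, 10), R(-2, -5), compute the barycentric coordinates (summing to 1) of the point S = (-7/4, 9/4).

(1/2, 1/4, 1/4)

Signed area of the reference triangle: [PQR] = ½·((-1)·(10−(-5)) + (-3)·(-5−2) + (-2)·(2−10)) = ½·(-15 + 21 + 16) = 11.
[SQR] = ½·((-7/4)·(10−(-5)) + (-3)·(-5−(9/4)) + (-2)·(9/4−10)) = ½·(-105/4 + 87/4 + 31/2) = 11/2, so the P-coordinate is (11/2)/11 = 1/2.
[PSR] = ½·((-1)·(9/4−(-5)) + (-7/4)·(-5−2) + (-2)·(2−(9/4))) = ½·(-29/4 + 49/4 + 1/2) = 11/4, so the Q-coordinate is 1/4.
[PQS] = ½·((-1)·(10−(9/4)) + (-3)·(9/4−2) + (-7/4)·(2−10)) = ½·(-31/4 − 3/4 + 14) = 11/4, so the R-coordinate is 1/4.
Check: 1/2 + 1/4 + 1/4 = 1.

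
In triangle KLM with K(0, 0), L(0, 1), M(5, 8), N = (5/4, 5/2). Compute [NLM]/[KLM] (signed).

[KLM] = ½·(0·(1−8) + 0·(8−0) + 5·(0−1)) = ½·(0 + 0 − 5) = -5/2.
[NLM] = ½·((5/4)·(1−8) + 0·(8−(5/2)) + 5·(5/2−1)) = ½·(-35/4 + 0 + 15/2) = -5/8, so the ratio is (-5/8)/(-5/2) = 1/4.

1/4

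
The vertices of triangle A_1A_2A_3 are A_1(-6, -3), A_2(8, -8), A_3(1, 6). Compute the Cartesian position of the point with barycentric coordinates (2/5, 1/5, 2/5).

(-2/5, -2/5)

P = (2/5)·A_1 + (1/5)·A_2 + (2/5)·A_3.
x-coordinate: (2/5)·(-6) + (1/5)·8 + (2/5)·1 = -2/5.
y-coordinate: (2/5)·(-3) + (1/5)·(-8) + (2/5)·6 = -2/5.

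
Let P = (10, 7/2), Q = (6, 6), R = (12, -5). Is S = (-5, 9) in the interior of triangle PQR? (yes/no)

Barycentric coordinates of S: (-103/29, 233/58, 31/58).
The three coordinates are negative, positive, positive; a point is interior exactly when all three are positive.

no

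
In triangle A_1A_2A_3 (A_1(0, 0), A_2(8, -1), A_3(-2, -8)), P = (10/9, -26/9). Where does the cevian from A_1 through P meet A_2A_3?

(2, -26/5)

Barycentric coordinates of P with respect to A_1A_2A_3: (4/9, 2/9, 1/3).
On side A_2A_3 the A_1-coordinate is zero; dropping P's A_1-weight 4/9 and renormalizing the remaining 2/9 : 1/3 gives weights 2/5, 3/5 on A_2, A_3.
Q = (2/5)·(8, -1) + (3/5)·(-2, -8) = (2, -26/5).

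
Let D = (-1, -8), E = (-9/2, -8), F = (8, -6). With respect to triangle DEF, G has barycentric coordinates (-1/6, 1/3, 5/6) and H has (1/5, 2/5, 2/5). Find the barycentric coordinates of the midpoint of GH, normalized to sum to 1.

(1/60, 11/30, 37/60)

Since both coordinate triples sum to 1, the midpoint's barycentrics are the componentwise average.
(-1/6+1/5)/2 = 1/60; similarly 11/30 and 37/60.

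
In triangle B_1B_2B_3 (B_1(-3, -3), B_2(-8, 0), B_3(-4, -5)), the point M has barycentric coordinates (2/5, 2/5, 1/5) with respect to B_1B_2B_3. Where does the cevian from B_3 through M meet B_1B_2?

(-11/2, -3/2)

Line B_3M meets B_1B_2 where the B_3-coordinate vanishes; zeroing M's B_3-weight and renormalizing leaves B_1, B_2-weights 2/5 : 2/5 → (1/2, 1/2).
So N = (1/2)·B_1 + (1/2)·B_2 = (-11/2, -3/2).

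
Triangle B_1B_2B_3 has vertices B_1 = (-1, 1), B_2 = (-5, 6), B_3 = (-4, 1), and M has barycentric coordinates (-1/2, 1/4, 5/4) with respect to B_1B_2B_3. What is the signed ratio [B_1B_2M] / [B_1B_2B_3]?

The signed ratio [B_1B_2M]/[B_1B_2B_3] equals the barycentric coordinate of M at vertex B_3, which is 5/4.

5/4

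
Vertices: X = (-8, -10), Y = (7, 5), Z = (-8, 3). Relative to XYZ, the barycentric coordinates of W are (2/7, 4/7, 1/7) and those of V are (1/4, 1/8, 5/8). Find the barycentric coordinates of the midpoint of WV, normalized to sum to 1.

Since both coordinate triples sum to 1, the midpoint's barycentrics are the componentwise average.
(2/7+1/4)/2 = 15/56; similarly 39/112 and 43/112.

(15/56, 39/112, 43/112)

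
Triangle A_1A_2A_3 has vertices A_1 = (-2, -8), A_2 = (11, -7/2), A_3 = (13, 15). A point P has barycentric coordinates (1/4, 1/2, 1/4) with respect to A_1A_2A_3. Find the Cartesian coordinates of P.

P = (1/4)·A_1 + (1/2)·A_2 + (1/4)·A_3.
x-coordinate: (1/4)·(-2) + (1/2)·11 + (1/4)·13 = 33/4.
y-coordinate: (1/4)·(-8) + (1/2)·(-7/2) + (1/4)·15 = 0.

(33/4, 0)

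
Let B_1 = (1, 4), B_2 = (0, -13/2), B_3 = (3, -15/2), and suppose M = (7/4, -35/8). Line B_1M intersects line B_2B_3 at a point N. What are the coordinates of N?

Barycentric coordinates of M with respect to B_1B_2B_3: (1/4, 1/4, 1/2).
On side B_2B_3 the B_1-coordinate is zero; dropping M's B_1-weight 1/4 and renormalizing the remaining 1/4 : 1/2 gives weights 1/3, 2/3 on B_2, B_3.
N = (1/3)·(0, -13/2) + (2/3)·(3, -15/2) = (2, -43/6).

(2, -43/6)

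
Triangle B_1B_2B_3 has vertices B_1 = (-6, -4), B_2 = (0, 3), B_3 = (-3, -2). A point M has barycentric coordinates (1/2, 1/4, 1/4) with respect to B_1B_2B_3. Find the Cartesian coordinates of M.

M = (1/2)·B_1 + (1/4)·B_2 + (1/4)·B_3.
x-coordinate: (1/2)·(-6) + (1/4)·0 + (1/4)·(-3) = -15/4.
y-coordinate: (1/2)·(-4) + (1/4)·3 + (1/4)·(-2) = -7/4.

(-15/4, -7/4)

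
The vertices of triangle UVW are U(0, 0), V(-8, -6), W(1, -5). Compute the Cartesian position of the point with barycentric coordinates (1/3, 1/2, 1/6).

(-23/6, -23/6)

P = (1/3)·U + (1/2)·V + (1/6)·W.
x-coordinate: (1/3)·0 + (1/2)·(-8) + (1/6)·1 = -23/6.
y-coordinate: (1/3)·0 + (1/2)·(-6) + (1/6)·(-5) = -23/6.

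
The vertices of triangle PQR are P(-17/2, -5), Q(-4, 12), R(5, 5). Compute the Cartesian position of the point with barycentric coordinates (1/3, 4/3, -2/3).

(-23/2, 11)

S = (1/3)·P + (4/3)·Q + (-2/3)·R.
x-coordinate: (1/3)·(-17/2) + (4/3)·(-4) + (-2/3)·5 = -23/2.
y-coordinate: (1/3)·(-5) + (4/3)·12 + (-2/3)·5 = 11.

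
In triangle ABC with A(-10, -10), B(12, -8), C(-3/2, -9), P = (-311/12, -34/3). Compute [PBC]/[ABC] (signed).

[ABC] = ½·((-10)·(-8−(-9)) + 12·(-9−(-10)) + (-3/2)·(-10−(-8))) = ½·(-10 + 12 + 3) = 5/2.
[PBC] = ½·((-311/12)·(-8−(-9)) + 12·(-9−(-34/3)) + (-3/2)·(-34/3−(-8))) = ½·(-311/12 + 28 + 5) = 85/24, so the ratio is (85/24)/(5/2) = 17/12.

17/12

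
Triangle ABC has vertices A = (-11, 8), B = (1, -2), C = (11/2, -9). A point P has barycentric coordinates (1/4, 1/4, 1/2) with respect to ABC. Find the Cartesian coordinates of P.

P = (1/4)·A + (1/4)·B + (1/2)·C.
x-coordinate: (1/4)·(-11) + (1/4)·1 + (1/2)·(11/2) = 1/4.
y-coordinate: (1/4)·8 + (1/4)·(-2) + (1/2)·(-9) = -3.

(1/4, -3)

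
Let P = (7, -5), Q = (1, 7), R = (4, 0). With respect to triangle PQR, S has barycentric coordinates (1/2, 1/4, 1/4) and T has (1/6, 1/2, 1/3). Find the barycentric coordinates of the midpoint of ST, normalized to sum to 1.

Since both coordinate triples sum to 1, the midpoint's barycentrics are the componentwise average.
(1/2+1/6)/2 = 1/3; similarly 3/8 and 7/24.

(1/3, 3/8, 7/24)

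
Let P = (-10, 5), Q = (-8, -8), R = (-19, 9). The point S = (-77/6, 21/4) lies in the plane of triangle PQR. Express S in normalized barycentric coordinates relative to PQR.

(7/12, 1/12, 1/3)

Signed area of the reference triangle: [PQR] = ½·((-10)·(-8−9) + (-8)·(9−5) + (-19)·(5−(-8))) = ½·(170 − 32 − 247) = -109/2.
[SQR] = ½·((-77/6)·(-8−9) + (-8)·(9−(21/4)) + (-19)·(21/4−(-8))) = ½·(1309/6 − 30 − 1007/4) = -763/24, so the P-coordinate is (-763/24)/(-109/2) = 7/12.
[PSR] = ½·((-10)·(21/4−9) + (-77/6)·(9−5) + (-19)·(5−(21/4))) = ½·(75/2 − 154/3 + 19/4) = -109/24, so the Q-coordinate is 1/12.
[PQS] = ½·((-10)·(-8−(21/4)) + (-8)·(21/4−5) + (-77/6)·(5−(-8))) = ½·(265/2 − 2 − 1001/6) = -109/6, so the R-coordinate is 1/3.
Check: 7/12 + 1/12 + 1/3 = 1.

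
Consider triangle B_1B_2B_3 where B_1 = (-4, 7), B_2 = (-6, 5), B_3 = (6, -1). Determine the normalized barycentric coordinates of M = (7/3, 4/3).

(1/6, 1/6, 2/3)

Signed area of the reference triangle: [B_1B_2B_3] = ½·((-4)·(5−(-1)) + (-6)·(-1−7) + 6·(7−5)) = ½·(-24 + 48 + 12) = 18.
[MB_2B_3] = ½·((7/3)·(5−(-1)) + (-6)·(-1−(4/3)) + 6·(4/3−5)) = ½·(14 + 14 − 22) = 3, so the B_1-coordinate is 3/18 = 1/6.
[B_1MB_3] = ½·((-4)·(4/3−(-1)) + (7/3)·(-1−7) + 6·(7−(4/3))) = ½·(-28/3 − 56/3 + 34) = 3, so the B_2-coordinate is 1/6.
[B_1B_2M] = ½·((-4)·(5−(4/3)) + (-6)·(4/3−7) + (7/3)·(7−5)) = ½·(-44/3 + 34 + 14/3) = 12, so the B_3-coordinate is 2/3.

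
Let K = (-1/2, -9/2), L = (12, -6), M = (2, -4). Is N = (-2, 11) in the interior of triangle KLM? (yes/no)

Barycentric coordinates of N: (-71/5, -79/20, 383/20).
The three coordinates are negative, negative, positive; a point is interior exactly when all three are positive.

no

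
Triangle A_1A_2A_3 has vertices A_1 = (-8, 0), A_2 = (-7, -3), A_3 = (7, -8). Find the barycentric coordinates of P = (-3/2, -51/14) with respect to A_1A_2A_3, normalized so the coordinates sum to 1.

Signed area of the reference triangle: [A_1A_2A_3] = ½·((-8)·(-3−(-8)) + (-7)·(-8−0) + 7·(0−(-3))) = ½·(-40 + 56 + 21) = 37/2.
[PA_2A_3] = ½·((-3/2)·(-3−(-8)) + (-7)·(-8−(-51/14)) + 7·(-51/14−(-3))) = ½·(-15/2 + 61/2 − 9/2) = 37/4, so the A_1-coordinate is (37/4)/(37/2) = 1/2.
[A_1PA_3] = ½·((-8)·(-51/14−(-8)) + (-3/2)·(-8−0) + 7·(0−(-51/14))) = ½·(-244/7 + 12 + 51/2) = 37/28, so the A_2-coordinate is 1/14.
[A_1A_2P] = ½·((-8)·(-3−(-51/14)) + (-7)·(-51/14−0) + (-3/2)·(0−(-3))) = ½·(-36/7 + 51/2 − 9/2) = 111/14, so the A_3-coordinate is 3/7.

(1/2, 1/14, 3/7)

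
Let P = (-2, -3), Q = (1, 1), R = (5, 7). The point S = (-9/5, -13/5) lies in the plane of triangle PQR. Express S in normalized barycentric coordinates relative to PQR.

Signed area of the reference triangle: [PQR] = ½·((-2)·(1−7) + 1·(7−(-3)) + 5·(-3−1)) = ½·(12 + 10 − 20) = 1.
[SQR] = ½·((-9/5)·(1−7) + 1·(7−(-13/5)) + 5·(-13/5−1)) = ½·(54/5 + 48/5 − 18) = 6/5, so the P-coordinate is (6/5)/1 = 6/5.
[PSR] = ½·((-2)·(-13/5−7) + (-9/5)·(7−(-3)) + 5·(-3−(-13/5))) = ½·(96/5 − 18 − 2) = -2/5, so the Q-coordinate is -2/5.
[PQS] = ½·((-2)·(1−(-13/5)) + 1·(-13/5−(-3)) + (-9/5)·(-3−1)) = ½·(-36/5 + 2/5 + 36/5) = 1/5, so the R-coordinate is 1/5.

(6/5, -2/5, 1/5)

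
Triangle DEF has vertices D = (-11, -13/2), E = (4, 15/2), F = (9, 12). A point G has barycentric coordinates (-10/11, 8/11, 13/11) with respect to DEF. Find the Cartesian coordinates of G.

G = (-10/11)·D + (8/11)·E + (13/11)·F.
x-coordinate: (-10/11)·(-11) + (8/11)·4 + (13/11)·9 = 259/11.
y-coordinate: (-10/11)·(-13/2) + (8/11)·(15/2) + (13/11)·12 = 281/11.

(259/11, 281/11)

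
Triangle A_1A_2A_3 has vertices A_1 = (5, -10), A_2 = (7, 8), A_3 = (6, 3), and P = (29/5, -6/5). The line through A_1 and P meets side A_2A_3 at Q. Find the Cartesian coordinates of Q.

(19/3, 14/3)

Barycentric coordinates of P with respect to A_1A_2A_3: (2/5, 1/5, 2/5).
On side A_2A_3 the A_1-coordinate is zero; dropping P's A_1-weight 2/5 and renormalizing the remaining 1/5 : 2/5 gives weights 1/3, 2/3 on A_2, A_3.
Q = (1/3)·(7, 8) + (2/3)·(6, 3) = (19/3, 14/3).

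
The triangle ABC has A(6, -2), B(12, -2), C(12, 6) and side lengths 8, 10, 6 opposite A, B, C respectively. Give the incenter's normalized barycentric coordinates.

The incenter has barycentric coordinates proportional to the opposite side lengths: (8 : 10 : 6).
Normalizing by 8+10+6 = 24 gives (1/3, 5/12, 1/4).

(1/3, 5/12, 1/4)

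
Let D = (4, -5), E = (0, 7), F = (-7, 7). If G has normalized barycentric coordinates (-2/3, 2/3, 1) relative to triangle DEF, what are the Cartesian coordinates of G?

G = (-2/3)·D + (2/3)·E + 1·F.
x-coordinate: (-2/3)·4 + (2/3)·0 + 1·(-7) = -29/3.
y-coordinate: (-2/3)·(-5) + (2/3)·7 + 1·7 = 15.

(-29/3, 15)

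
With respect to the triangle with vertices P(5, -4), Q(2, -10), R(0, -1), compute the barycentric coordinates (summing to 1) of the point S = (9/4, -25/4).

Signed area of the reference triangle: [PQR] = ½·(5·(-10−(-1)) + 2·(-1−(-4)) + 0·(-4−(-10))) = ½·(-45 + 6 + 0) = -39/2.
[SQR] = ½·((9/4)·(-10−(-1)) + 2·(-1−(-25/4)) + 0·(-25/4−(-10))) = ½·(-81/4 + 21/2 + 0) = -39/8, so the P-coordinate is (-39/8)/(-39/2) = 1/4.
[PSR] = ½·(5·(-25/4−(-1)) + (9/4)·(-1−(-4)) + 0·(-4−(-25/4))) = ½·(-105/4 + 27/4 + 0) = -39/4, so the Q-coordinate is 1/2.
[PQS] = ½·(5·(-10−(-25/4)) + 2·(-25/4−(-4)) + (9/4)·(-4−(-10))) = ½·(-75/4 − 9/2 + 27/2) = -39/8, so the R-coordinate is 1/4.

(1/4, 1/2, 1/4)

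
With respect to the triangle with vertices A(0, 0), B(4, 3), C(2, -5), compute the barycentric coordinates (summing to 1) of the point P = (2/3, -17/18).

(13/18, 1/18, 2/9)

Signed area of the reference triangle: [ABC] = ½·(0·(3−(-5)) + 4·(-5−0) + 2·(0−3)) = ½·(0 − 20 − 6) = -13.
[PBC] = ½·((2/3)·(3−(-5)) + 4·(-5−(-17/18)) + 2·(-17/18−3)) = ½·(16/3 − 146/9 − 71/9) = -169/18, so the A-coordinate is (-169/18)/(-13) = 13/18.
[APC] = ½·(0·(-17/18−(-5)) + (2/3)·(-5−0) + 2·(0−(-17/18))) = ½·(0 − 10/3 + 17/9) = -13/18, so the B-coordinate is 1/18.
[ABP] = ½·(0·(3−(-17/18)) + 4·(-17/18−0) + (2/3)·(0−3)) = ½·(0 − 34/9 − 2) = -26/9, so the C-coordinate is 2/9.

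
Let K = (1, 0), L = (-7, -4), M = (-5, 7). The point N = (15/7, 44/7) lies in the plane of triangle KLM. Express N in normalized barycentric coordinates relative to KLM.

(1, -4/7, 4/7)

Signed area of the reference triangle: [KLM] = ½·(1·(-4−7) + (-7)·(7−0) + (-5)·(0−(-4))) = ½·(-11 − 49 − 20) = -40.
[NLM] = ½·((15/7)·(-4−7) + (-7)·(7−(44/7)) + (-5)·(44/7−(-4))) = ½·(-165/7 − 5 − 360/7) = -40, so the K-coordinate is (-40)/(-40) = 1.
[KNM] = ½·(1·(44/7−7) + (15/7)·(7−0) + (-5)·(0−(44/7))) = ½·(-5/7 + 15 + 220/7) = 160/7, so the L-coordinate is -4/7.
[KLN] = ½·(1·(-4−(44/7)) + (-7)·(44/7−0) + (15/7)·(0−(-4))) = ½·(-72/7 − 44 + 60/7) = -160/7, so the M-coordinate is 4/7.
Check: 1 − 4/7 + 4/7 = 1.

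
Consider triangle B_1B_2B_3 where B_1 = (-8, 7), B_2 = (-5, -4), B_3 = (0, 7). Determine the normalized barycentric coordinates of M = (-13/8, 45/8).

Signed area of the reference triangle: [B_1B_2B_3] = ½·((-8)·(-4−7) + (-5)·(7−7) + 0·(7−(-4))) = ½·(88 + 0 + 0) = 44.
[MB_2B_3] = ½·((-13/8)·(-4−7) + (-5)·(7−(45/8)) + 0·(45/8−(-4))) = ½·(143/8 − 55/8 + 0) = 11/2, so the B_1-coordinate is (11/2)/44 = 1/8.
[B_1MB_3] = ½·((-8)·(45/8−7) + (-13/8)·(7−7) + 0·(7−(45/8))) = ½·(11 + 0 + 0) = 11/2, so the B_2-coordinate is 1/8.
[B_1B_2M] = ½·((-8)·(-4−(45/8)) + (-5)·(45/8−7) + (-13/8)·(7−(-4))) = ½·(77 + 55/8 − 143/8) = 33, so the B_3-coordinate is 3/4.
Check: 1/8 + 1/8 + 3/4 = 1.

(1/8, 1/8, 3/4)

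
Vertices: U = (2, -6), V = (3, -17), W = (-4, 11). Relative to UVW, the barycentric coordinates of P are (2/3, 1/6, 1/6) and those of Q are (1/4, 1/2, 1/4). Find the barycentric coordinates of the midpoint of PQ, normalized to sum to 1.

(11/24, 1/3, 5/24)

Since both coordinate triples sum to 1, the midpoint's barycentrics are the componentwise average.
(2/3+1/4)/2 = 11/24; similarly 1/3 and 5/24.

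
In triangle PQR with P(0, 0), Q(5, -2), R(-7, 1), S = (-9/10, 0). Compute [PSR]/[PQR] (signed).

[PQR] = ½·(0·(-2−1) + 5·(1−0) + (-7)·(0−(-2))) = ½·(0 + 5 − 14) = -9/2.
[PSR] = ½·(0·(0−1) + (-9/10)·(1−0) + (-7)·(0−0)) = ½·(0 − 9/10 + 0) = -9/20, so the ratio is (-9/20)/(-9/2) = 1/10.

1/10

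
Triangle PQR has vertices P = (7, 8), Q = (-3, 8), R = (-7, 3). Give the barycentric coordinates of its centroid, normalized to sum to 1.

(1/3, 1/3, 1/3)

The centroid is the average of the vertices, so each weight is 1/3.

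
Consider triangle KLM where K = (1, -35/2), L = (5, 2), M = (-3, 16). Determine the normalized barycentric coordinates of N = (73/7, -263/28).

(1/14, 23/14, -5/7)

Signed area of the reference triangle: [KLM] = ½·(1·(2−16) + 5·(16−(-35/2)) + (-3)·(-35/2−2)) = ½·(-14 + 335/2 + 117/2) = 106.
[NLM] = ½·((73/7)·(2−16) + 5·(16−(-263/28)) + (-3)·(-263/28−2)) = ½·(-146 + 3555/28 + 957/28) = 53/7, so the K-coordinate is (53/7)/106 = 1/14.
[KNM] = ½·(1·(-263/28−16) + (73/7)·(16−(-35/2)) + (-3)·(-35/2−(-263/28))) = ½·(-711/28 + 4891/14 + 681/28) = 1219/7, so the L-coordinate is 23/14.
[KLN] = ½·(1·(2−(-263/28)) + 5·(-263/28−(-35/2)) + (73/7)·(-35/2−2)) = ½·(319/28 + 1135/28 − 2847/14) = -530/7, so the M-coordinate is -5/7.
Check: 1/14 + 23/14 − 5/7 = 1.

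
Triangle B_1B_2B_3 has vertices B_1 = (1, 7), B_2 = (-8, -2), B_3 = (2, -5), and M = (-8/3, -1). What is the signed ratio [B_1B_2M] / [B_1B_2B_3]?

1/3

[B_1B_2B_3] = ½·(1·(-2−(-5)) + (-8)·(-5−7) + 2·(7−(-2))) = ½·(3 + 96 + 18) = 117/2.
[B_1B_2M] = ½·(1·(-2−(-1)) + (-8)·(-1−7) + (-8/3)·(7−(-2))) = ½·(-1 + 64 − 24) = 39/2, so the ratio is (39/2)/(117/2) = 1/3.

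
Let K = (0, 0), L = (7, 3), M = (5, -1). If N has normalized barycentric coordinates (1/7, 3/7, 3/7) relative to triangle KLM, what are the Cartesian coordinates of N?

(36/7, 6/7)

N = (1/7)·K + (3/7)·L + (3/7)·M.
x-coordinate: (1/7)·0 + (3/7)·7 + (3/7)·5 = 36/7.
y-coordinate: (1/7)·0 + (3/7)·3 + (3/7)·(-1) = 6/7.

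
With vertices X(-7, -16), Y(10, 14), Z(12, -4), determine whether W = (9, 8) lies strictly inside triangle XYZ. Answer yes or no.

yes

Barycentric coordinates of W: (5/61, 44/61, 12/61).
The three coordinates are positive, positive, positive; a point is interior exactly when all three are positive.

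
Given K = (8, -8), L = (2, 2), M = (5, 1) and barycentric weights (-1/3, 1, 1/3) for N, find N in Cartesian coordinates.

(1, 5)

N = (-1/3)·K + 1·L + (1/3)·M.
x-coordinate: (-1/3)·8 + 1·2 + (1/3)·5 = 1.
y-coordinate: (-1/3)·(-8) + 1·2 + (1/3)·1 = 5.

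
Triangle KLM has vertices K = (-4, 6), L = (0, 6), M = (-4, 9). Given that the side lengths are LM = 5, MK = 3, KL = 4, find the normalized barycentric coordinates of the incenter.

(5/12, 1/4, 1/3)

The incenter has barycentric coordinates proportional to the opposite side lengths: (5 : 3 : 4).
Normalizing by 5+3+4 = 12 gives (5/12, 1/4, 1/3).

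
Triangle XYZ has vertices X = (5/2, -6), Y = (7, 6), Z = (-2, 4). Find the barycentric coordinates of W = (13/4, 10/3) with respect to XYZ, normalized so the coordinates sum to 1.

(1/6, 1/2, 1/3)

Signed area of the reference triangle: [XYZ] = ½·((5/2)·(6−4) + 7·(4−(-6)) + (-2)·(-6−6)) = ½·(5 + 70 + 24) = 99/2.
[WYZ] = ½·((13/4)·(6−4) + 7·(4−(10/3)) + (-2)·(10/3−6)) = ½·(13/2 + 14/3 + 16/3) = 33/4, so the X-coordinate is (33/4)/(99/2) = 1/6.
[XWZ] = ½·((5/2)·(10/3−4) + (13/4)·(4−(-6)) + (-2)·(-6−(10/3))) = ½·(-5/3 + 65/2 + 56/3) = 99/4, so the Y-coordinate is 1/2.
[XYW] = ½·((5/2)·(6−(10/3)) + 7·(10/3−(-6)) + (13/4)·(-6−6)) = ½·(20/3 + 196/3 − 39) = 33/2, so the Z-coordinate is 1/3.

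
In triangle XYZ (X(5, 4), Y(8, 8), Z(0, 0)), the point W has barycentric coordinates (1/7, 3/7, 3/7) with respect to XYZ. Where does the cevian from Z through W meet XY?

Line ZW meets XY where the Z-coordinate vanishes; zeroing W's Z-weight and renormalizing leaves X, Y-weights 1/7 : 3/7 → (1/4, 3/4).
So V = (1/4)·X + (3/4)·Y = (29/4, 7).

(29/4, 7)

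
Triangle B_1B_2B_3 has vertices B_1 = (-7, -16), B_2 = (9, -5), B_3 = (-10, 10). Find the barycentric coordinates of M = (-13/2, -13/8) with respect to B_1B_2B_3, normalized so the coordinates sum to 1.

Signed area of the reference triangle: [B_1B_2B_3] = ½·((-7)·(-5−10) + 9·(10−(-16)) + (-10)·(-16−(-5))) = ½·(105 + 234 + 110) = 449/2.
[MB_2B_3] = ½·((-13/2)·(-5−10) + 9·(10−(-13/8)) + (-10)·(-13/8−(-5))) = ½·(195/2 + 837/8 − 135/4) = 1347/16, so the B_1-coordinate is (1347/16)/(449/2) = 3/8.
[B_1MB_3] = ½·((-7)·(-13/8−10) + (-13/2)·(10−(-16)) + (-10)·(-16−(-13/8))) = ½·(651/8 − 169 + 575/4) = 449/16, so the B_2-coordinate is 1/8.
[B_1B_2M] = ½·((-7)·(-5−(-13/8)) + 9·(-13/8−(-16)) + (-13/2)·(-16−(-5))) = ½·(189/8 + 1035/8 + 143/2) = 449/4, so the B_3-coordinate is 1/2.
Check: 3/8 + 1/8 + 1/2 = 1.

(3/8, 1/8, 1/2)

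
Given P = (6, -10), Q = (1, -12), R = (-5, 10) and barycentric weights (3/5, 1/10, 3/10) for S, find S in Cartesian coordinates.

S = (3/5)·P + (1/10)·Q + (3/10)·R.
x-coordinate: (3/5)·6 + (1/10)·1 + (3/10)·(-5) = 11/5.
y-coordinate: (3/5)·(-10) + (1/10)·(-12) + (3/10)·10 = -21/5.

(11/5, -21/5)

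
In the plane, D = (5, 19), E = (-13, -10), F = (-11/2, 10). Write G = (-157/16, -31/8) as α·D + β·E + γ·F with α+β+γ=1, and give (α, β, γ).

Signed area of the reference triangle: [DEF] = ½·(5·(-10−10) + (-13)·(10−19) + (-11/2)·(19−(-10))) = ½·(-100 + 117 − 319/2) = -285/4.
[GEF] = ½·((-157/16)·(-10−10) + (-13)·(10−(-31/8)) + (-11/2)·(-31/8−(-10))) = ½·(785/4 − 1443/8 − 539/16) = -285/32, so the D-coordinate is (-285/32)/(-285/4) = 1/8.
[DGF] = ½·(5·(-31/8−10) + (-157/16)·(10−19) + (-11/2)·(19−(-31/8))) = ½·(-555/8 + 1413/16 − 2013/16) = -855/16, so the E-coordinate is 3/4.
[DEG] = ½·(5·(-10−(-31/8)) + (-13)·(-31/8−19) + (-157/16)·(19−(-10))) = ½·(-245/8 + 2379/8 − 4553/16) = -285/32, so the F-coordinate is 1/8.
Check: 1/8 + 3/4 + 1/8 = 1.

(1/8, 3/4, 1/8)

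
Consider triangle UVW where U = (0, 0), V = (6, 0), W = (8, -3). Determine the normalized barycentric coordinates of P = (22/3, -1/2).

Signed area of the reference triangle: [UVW] = ½·(0·(0−(-3)) + 6·(-3−0) + 8·(0−0)) = ½·(0 − 18 + 0) = -9.
[PVW] = ½·((22/3)·(0−(-3)) + 6·(-3−(-1/2)) + 8·(-1/2−0)) = ½·(22 − 15 − 4) = 3/2, so the U-coordinate is (3/2)/(-9) = -1/6.
[UPW] = ½·(0·(-1/2−(-3)) + (22/3)·(-3−0) + 8·(0−(-1/2))) = ½·(0 − 22 + 4) = -9, so the V-coordinate is 1.
[UVP] = ½·(0·(0−(-1/2)) + 6·(-1/2−0) + (22/3)·(0−0)) = ½·(0 − 3 + 0) = -3/2, so the W-coordinate is 1/6.
Check: -1/6 + 1 + 1/6 = 1.

(-1/6, 1, 1/6)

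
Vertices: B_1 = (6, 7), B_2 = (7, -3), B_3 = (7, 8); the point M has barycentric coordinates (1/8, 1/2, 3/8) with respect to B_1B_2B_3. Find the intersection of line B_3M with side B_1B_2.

Line B_3M meets B_1B_2 where the B_3-coordinate vanishes; zeroing M's B_3-weight and renormalizing leaves B_1, B_2-weights 1/8 : 1/2 → (1/5, 4/5).
So N = (1/5)·B_1 + (4/5)·B_2 = (34/5, -1).

(34/5, -1)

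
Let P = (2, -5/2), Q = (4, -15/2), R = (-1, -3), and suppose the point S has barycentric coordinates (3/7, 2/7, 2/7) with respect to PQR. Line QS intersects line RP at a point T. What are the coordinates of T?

(4/5, -27/10)

Line QS meets RP where the Q-coordinate vanishes; zeroing S's Q-weight and renormalizing leaves R, P-weights 2/7 : 3/7 → (2/5, 3/5).
So T = (2/5)·R + (3/5)·P = (4/5, -27/10).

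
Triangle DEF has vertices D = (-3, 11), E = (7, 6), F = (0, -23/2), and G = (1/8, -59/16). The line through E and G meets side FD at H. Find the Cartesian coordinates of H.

(-6/7, -71/14)

Barycentric coordinates of G with respect to DEF: (1/4, 1/8, 5/8).
On side FD the E-coordinate is zero; dropping G's E-weight 1/8 and renormalizing the remaining 5/8 : 1/4 gives weights 5/7, 2/7 on F, D.
H = (5/7)·(0, -23/2) + (2/7)·(-3, 11) = (-6/7, -71/14).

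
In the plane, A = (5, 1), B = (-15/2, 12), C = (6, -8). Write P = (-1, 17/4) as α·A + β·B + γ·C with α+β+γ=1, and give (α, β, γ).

Signed area of the reference triangle: [ABC] = ½·(5·(12−(-8)) + (-15/2)·(-8−1) + 6·(1−12)) = ½·(100 + 135/2 − 66) = 203/4.
[PBC] = ½·((-1)·(12−(-8)) + (-15/2)·(-8−(17/4)) + 6·(17/4−12)) = ½·(-20 + 735/8 − 93/2) = 203/16, so the A-coordinate is (203/16)/(203/4) = 1/4.
[APC] = ½·(5·(17/4−(-8)) + (-1)·(-8−1) + 6·(1−(17/4))) = ½·(245/4 + 9 − 39/2) = 203/8, so the B-coordinate is 1/2.
[ABP] = ½·(5·(12−(17/4)) + (-15/2)·(17/4−1) + (-1)·(1−12)) = ½·(155/4 − 195/8 + 11) = 203/16, so the C-coordinate is 1/4.
Check: 1/4 + 1/2 + 1/4 = 1.

(1/4, 1/2, 1/4)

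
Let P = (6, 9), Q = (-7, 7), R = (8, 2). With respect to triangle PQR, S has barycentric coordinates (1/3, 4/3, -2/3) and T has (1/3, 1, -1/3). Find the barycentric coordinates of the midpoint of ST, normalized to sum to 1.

Since both coordinate triples sum to 1, the midpoint's barycentrics are the componentwise average.
(1/3+1/3)/2 = 1/3; similarly 7/6 and -1/2.

(1/3, 7/6, -1/2)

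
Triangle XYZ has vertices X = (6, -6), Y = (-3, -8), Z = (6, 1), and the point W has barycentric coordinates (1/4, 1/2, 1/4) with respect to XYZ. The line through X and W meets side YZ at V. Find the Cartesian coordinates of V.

(0, -5)

Line XW meets YZ where the X-coordinate vanishes; zeroing W's X-weight and renormalizing leaves Y, Z-weights 1/2 : 1/4 → (2/3, 1/3).
So V = (2/3)·Y + (1/3)·Z = (0, -5).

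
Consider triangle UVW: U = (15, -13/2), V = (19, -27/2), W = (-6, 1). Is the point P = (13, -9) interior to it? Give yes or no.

yes

Barycentric coordinates of P: (17/78, 15/26, 8/39).
The three coordinates are positive, positive, positive; a point is interior exactly when all three are positive.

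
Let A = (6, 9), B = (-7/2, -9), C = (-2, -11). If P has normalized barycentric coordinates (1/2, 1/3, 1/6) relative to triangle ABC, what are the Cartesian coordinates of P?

(3/2, -1/3)

P = (1/2)·A + (1/3)·B + (1/6)·C.
x-coordinate: (1/2)·6 + (1/3)·(-7/2) + (1/6)·(-2) = 3/2.
y-coordinate: (1/2)·9 + (1/3)·(-9) + (1/6)·(-11) = -1/3.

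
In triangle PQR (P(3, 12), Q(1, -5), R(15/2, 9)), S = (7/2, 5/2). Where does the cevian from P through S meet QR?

Barycentric coordinates of S with respect to PQR: (1/6, 1/2, 1/3).
On side QR the P-coordinate is zero; dropping S's P-weight 1/6 and renormalizing the remaining 1/2 : 1/3 gives weights 3/5, 2/5 on Q, R.
T = (3/5)·(1, -5) + (2/5)·(15/2, 9) = (18/5, 3/5).

(18/5, 3/5)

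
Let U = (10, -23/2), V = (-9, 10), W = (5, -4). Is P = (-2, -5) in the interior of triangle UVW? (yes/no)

no

Barycentric coordinates of P: (16/5, 23/14, -269/70).
The three coordinates are positive, positive, negative; a point is interior exactly when all three are positive.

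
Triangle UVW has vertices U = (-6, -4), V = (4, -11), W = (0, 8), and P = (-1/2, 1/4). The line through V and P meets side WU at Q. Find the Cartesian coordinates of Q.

(-2, 4)

Barycentric coordinates of P with respect to UVW: (1/4, 1/4, 1/2).
On side WU the V-coordinate is zero; dropping P's V-weight 1/4 and renormalizing the remaining 1/2 : 1/4 gives weights 2/3, 1/3 on W, U.
Q = (2/3)·(0, 8) + (1/3)·(-6, -4) = (-2, 4).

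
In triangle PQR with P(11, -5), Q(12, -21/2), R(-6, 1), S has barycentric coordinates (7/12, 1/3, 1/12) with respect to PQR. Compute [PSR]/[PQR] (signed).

1/3

The signed ratio [PSR]/[PQR] equals the barycentric coordinate of S at vertex Q, which is 1/3.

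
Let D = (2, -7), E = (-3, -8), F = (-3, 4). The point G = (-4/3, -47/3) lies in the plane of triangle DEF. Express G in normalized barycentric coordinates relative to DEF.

(1/3, 4/3, -2/3)

Signed area of the reference triangle: [DEF] = ½·(2·(-8−4) + (-3)·(4−(-7)) + (-3)·(-7−(-8))) = ½·(-24 − 33 − 3) = -30.
[GEF] = ½·((-4/3)·(-8−4) + (-3)·(4−(-47/3)) + (-3)·(-47/3−(-8))) = ½·(16 − 59 + 23) = -10, so the D-coordinate is (-10)/(-30) = 1/3.
[DGF] = ½·(2·(-47/3−4) + (-4/3)·(4−(-7)) + (-3)·(-7−(-47/3))) = ½·(-118/3 − 44/3 − 26) = -40, so the E-coordinate is 4/3.
[DEG] = ½·(2·(-8−(-47/3)) + (-3)·(-47/3−(-7)) + (-4/3)·(-7−(-8))) = ½·(46/3 + 26 − 4/3) = 20, so the F-coordinate is -2/3.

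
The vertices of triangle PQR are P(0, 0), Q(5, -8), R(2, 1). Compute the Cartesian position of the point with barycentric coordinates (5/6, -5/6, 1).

(-13/6, 23/3)

S = (5/6)·P + (-5/6)·Q + 1·R.
x-coordinate: (5/6)·0 + (-5/6)·5 + 1·2 = -13/6.
y-coordinate: (5/6)·0 + (-5/6)·(-8) + 1·1 = 23/3.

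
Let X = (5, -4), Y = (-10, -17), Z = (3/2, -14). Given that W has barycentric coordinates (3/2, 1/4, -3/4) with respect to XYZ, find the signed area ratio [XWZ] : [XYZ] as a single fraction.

The signed ratio [XWZ]/[XYZ] equals the barycentric coordinate of W at vertex Y, which is 1/4.

1/4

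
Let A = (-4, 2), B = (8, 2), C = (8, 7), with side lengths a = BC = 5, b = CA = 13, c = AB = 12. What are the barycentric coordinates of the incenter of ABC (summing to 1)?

(1/6, 13/30, 2/5)

The incenter has barycentric coordinates proportional to the opposite side lengths: (5 : 13 : 12).
Normalizing by 5+13+12 = 30 gives (1/6, 13/30, 2/5).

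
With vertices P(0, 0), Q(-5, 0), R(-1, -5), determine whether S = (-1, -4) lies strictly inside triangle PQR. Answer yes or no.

yes

Barycentric coordinates of S: (4/25, 1/25, 4/5).
The three coordinates are positive, positive, positive; a point is interior exactly when all three are positive.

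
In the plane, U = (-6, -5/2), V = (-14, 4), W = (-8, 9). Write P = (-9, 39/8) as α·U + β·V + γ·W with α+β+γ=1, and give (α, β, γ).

Signed area of the reference triangle: [UVW] = ½·((-6)·(4−9) + (-14)·(9−(-5/2)) + (-8)·(-5/2−4)) = ½·(30 − 161 + 52) = -79/2.
[PVW] = ½·((-9)·(4−9) + (-14)·(9−(39/8)) + (-8)·(39/8−4)) = ½·(45 − 231/4 − 7) = -79/8, so the U-coordinate is (-79/8)/(-79/2) = 1/4.
[UPW] = ½·((-6)·(39/8−9) + (-9)·(9−(-5/2)) + (-8)·(-5/2−(39/8))) = ½·(99/4 − 207/2 + 59) = -79/8, so the V-coordinate is 1/4.
[UVP] = ½·((-6)·(4−(39/8)) + (-14)·(39/8−(-5/2)) + (-9)·(-5/2−4)) = ½·(21/4 − 413/4 + 117/2) = -79/4, so the W-coordinate is 1/2.

(1/4, 1/4, 1/2)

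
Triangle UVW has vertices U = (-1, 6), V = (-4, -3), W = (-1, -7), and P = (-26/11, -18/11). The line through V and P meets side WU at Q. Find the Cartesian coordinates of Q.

Barycentric coordinates of P with respect to UVW: (3/11, 5/11, 3/11).
On side WU the V-coordinate is zero; dropping P's V-weight 5/11 and renormalizing the remaining 3/11 : 3/11 gives weights 1/2, 1/2 on W, U.
Q = (1/2)·(-1, -7) + (1/2)·(-1, 6) = (-1, -1/2).

(-1, -1/2)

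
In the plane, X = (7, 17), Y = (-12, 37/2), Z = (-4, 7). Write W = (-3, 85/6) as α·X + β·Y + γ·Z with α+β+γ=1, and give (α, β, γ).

(1/3, 1/3, 1/3)

Signed area of the reference triangle: [XYZ] = ½·(7·(37/2−7) + (-12)·(7−17) + (-4)·(17−(37/2))) = ½·(161/2 + 120 + 6) = 413/4.
[WYZ] = ½·((-3)·(37/2−7) + (-12)·(7−(85/6)) + (-4)·(85/6−(37/2))) = ½·(-69/2 + 86 + 52/3) = 413/12, so the X-coordinate is (413/12)/(413/4) = 1/3.
[XWZ] = ½·(7·(85/6−7) + (-3)·(7−17) + (-4)·(17−(85/6))) = ½·(301/6 + 30 − 34/3) = 413/12, so the Y-coordinate is 1/3.
[XYW] = ½·(7·(37/2−(85/6)) + (-12)·(85/6−17) + (-3)·(17−(37/2))) = ½·(91/3 + 34 + 9/2) = 413/12, so the Z-coordinate is 1/3.
Check: 1/3 + 1/3 + 1/3 = 1.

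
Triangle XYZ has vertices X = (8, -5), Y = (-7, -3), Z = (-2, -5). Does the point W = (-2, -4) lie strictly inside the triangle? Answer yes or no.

Barycentric coordinates of W: (1/4, 1/2, 1/4).
The three coordinates are positive, positive, positive; a point is interior exactly when all three are positive.

yes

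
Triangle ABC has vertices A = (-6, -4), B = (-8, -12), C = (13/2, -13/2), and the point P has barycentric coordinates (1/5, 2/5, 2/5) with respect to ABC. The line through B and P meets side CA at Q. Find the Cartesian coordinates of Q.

(7/3, -17/3)

Line BP meets CA where the B-coordinate vanishes; zeroing P's B-weight and renormalizing leaves C, A-weights 2/5 : 1/5 → (2/3, 1/3).
So Q = (2/3)·C + (1/3)·A = (7/3, -17/3).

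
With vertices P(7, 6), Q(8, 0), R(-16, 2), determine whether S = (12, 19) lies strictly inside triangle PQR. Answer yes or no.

no

Barycentric coordinates of S: (232/71, -279/142, -43/142).
The three coordinates are positive, negative, negative; a point is interior exactly when all three are positive.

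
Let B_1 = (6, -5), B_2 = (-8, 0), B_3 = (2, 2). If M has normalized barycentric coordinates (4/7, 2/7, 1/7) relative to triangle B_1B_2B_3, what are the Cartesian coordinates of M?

M = (4/7)·B_1 + (2/7)·B_2 + (1/7)·B_3.
x-coordinate: (4/7)·6 + (2/7)·(-8) + (1/7)·2 = 10/7.
y-coordinate: (4/7)·(-5) + (2/7)·0 + (1/7)·2 = -18/7.

(10/7, -18/7)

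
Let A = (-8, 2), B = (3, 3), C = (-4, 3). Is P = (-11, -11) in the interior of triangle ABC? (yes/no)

no

Barycentric coordinates of P: (14, 7, -20).
The three coordinates are positive, positive, negative; a point is interior exactly when all three are positive.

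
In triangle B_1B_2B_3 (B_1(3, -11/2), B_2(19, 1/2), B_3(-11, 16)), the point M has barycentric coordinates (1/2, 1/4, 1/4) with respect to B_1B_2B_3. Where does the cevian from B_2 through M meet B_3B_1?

Line B_2M meets B_3B_1 where the B_2-coordinate vanishes; zeroing M's B_2-weight and renormalizing leaves B_3, B_1-weights 1/4 : 1/2 → (1/3, 2/3).
So N = (1/3)·B_3 + (2/3)·B_1 = (-5/3, 5/3).

(-5/3, 5/3)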